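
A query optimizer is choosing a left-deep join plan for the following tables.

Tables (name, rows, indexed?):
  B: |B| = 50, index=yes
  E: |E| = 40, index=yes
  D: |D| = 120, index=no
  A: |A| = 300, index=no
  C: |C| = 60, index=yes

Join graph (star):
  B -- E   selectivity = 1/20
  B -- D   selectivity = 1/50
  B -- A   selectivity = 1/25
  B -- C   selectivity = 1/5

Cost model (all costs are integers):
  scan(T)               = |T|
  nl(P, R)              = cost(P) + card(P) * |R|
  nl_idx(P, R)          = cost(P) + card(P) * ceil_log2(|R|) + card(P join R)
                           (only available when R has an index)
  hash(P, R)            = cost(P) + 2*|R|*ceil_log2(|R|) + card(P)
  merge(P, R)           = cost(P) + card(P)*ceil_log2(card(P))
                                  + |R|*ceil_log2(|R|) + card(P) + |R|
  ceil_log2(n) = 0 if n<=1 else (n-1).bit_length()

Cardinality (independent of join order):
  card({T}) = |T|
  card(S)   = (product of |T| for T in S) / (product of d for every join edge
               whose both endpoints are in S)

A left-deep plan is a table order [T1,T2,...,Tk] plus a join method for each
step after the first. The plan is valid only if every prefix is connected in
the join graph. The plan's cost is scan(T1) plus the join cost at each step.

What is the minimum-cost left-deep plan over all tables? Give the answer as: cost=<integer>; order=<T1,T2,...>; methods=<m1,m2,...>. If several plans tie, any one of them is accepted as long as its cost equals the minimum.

cost=8760; order=A,B,E,D,C; methods=hash,hash,hash,hash

Selinger DP (subsets sized 1..n):
  {B}: scan cost=50, card=50
  {E}: scan cost=40, card=40
  {D}: scan cost=120, card=120
  {A}: scan cost=300, card=300
  {C}: scan cost=60, card=60
  {BE}: card=100; try (B,nl_idx)→380, (E,nl_idx)→450, (E,hash)→580, (B,merge)→670, (E,merge)→680, (B,hash)→680 …(+2); best=380 via (B,nl_idx)
  {BD}: card=120; try (B,hash)→840, (B,nl_idx)→960, (D,merge)→1360, (B,merge)→1430, (D,hash)→1780, (D,nl)→6050 …(+1); best=840 via (B,hash)
  {AB}: card=600; try (B,hash)→1200, (B,nl_idx)→2700, (A,merge)→3400, (B,merge)→3650, (A,hash)→5500, (A,nl)→15050 …(+1); best=1200 via (B,hash)
  {BC}: card=600; try (B,hash)→720, (C,hash)→820, (C,merge)→820, (B,merge)→830, (C,nl_idx)→950, (B,nl_idx)→1020 …(+2); best=720 via (B,hash)
  {BDE}: card=240; try (E,hash)→1440, (E,nl_idx)→1800, (E,merge)→2080, (D,merge)→2140, (D,hash)→2160, (E,nl)→5640 …(+1); best=1440 via (E,hash)
  {ABE}: card=1200; try (E,hash)→2280, (A,merge)→4180, (A,hash)→5880, (E,nl_idx)→6000, (E,merge)→8080, (E,nl)→25200 …(+1); best=2280 via (E,hash)
  {BCE}: card=1200; try (C,hash)→1200, (C,merge)→1600, (E,hash)→1800, (C,nl_idx)→2180, (E,nl_idx)→5520, (C,nl)→6380 …(+2); best=1200 via (C,hash)
  {ABD}: card=1440; try (D,hash)→3480, (A,merge)→4800, (A,hash)→6360, (D,merge)→8760, (A,nl)→36840, (D,nl)→73200; best=3480 via (D,hash)
  {BCD}: card=1440; try (C,hash)→1680, (C,merge)→2220, (D,hash)→3000, (C,nl_idx)→3000, (C,nl)→8040, (D,merge)→8280 …(+1); best=1680 via (C,hash)
  {ABC}: card=7200; try (C,hash)→2520, (A,hash)→6720, (C,merge)→8220, (A,merge)→10320, (C,nl_idx)→12000, (C,nl)→37200 …(+1); best=2520 via (C,hash)
  {ABDE}: card=2880; try (D,hash)→5160, (E,hash)→5400, (A,merge)→6600, (A,hash)→7080, (E,nl_idx)→15000, (D,merge)→17640 …(+4); best=5160 via (D,hash)
  {BCDE}: card=2880; try (C,hash)→2400, (E,hash)→3600, (C,merge)→4020, (D,hash)→4080, (C,nl_idx)→5760, (E,nl_idx)→13200 …(+5); best=2400 via (C,hash)
  {ABCE}: card=14400; try (C,hash)→4200, (A,hash)→7800, (E,hash)→10200, (C,merge)→17100, (A,merge)→18600, (C,nl_idx)→23880 …(+5); best=4200 via (C,hash)
  {ABCD}: card=17280; try (C,hash)→5640, (A,hash)→8520, (D,hash)→11400, (C,merge)→21180, (A,merge)→21960, (C,nl_idx)→29400 …(+4); best=5640 via (C,hash)
  {ABCDE}: card=34560; try (C,hash)→8760, (A,hash)→10680, (D,hash)→20280, (E,hash)→23400, (A,merge)→42840, (C,merge)→43020 …(+8); best=8760 via (C,hash)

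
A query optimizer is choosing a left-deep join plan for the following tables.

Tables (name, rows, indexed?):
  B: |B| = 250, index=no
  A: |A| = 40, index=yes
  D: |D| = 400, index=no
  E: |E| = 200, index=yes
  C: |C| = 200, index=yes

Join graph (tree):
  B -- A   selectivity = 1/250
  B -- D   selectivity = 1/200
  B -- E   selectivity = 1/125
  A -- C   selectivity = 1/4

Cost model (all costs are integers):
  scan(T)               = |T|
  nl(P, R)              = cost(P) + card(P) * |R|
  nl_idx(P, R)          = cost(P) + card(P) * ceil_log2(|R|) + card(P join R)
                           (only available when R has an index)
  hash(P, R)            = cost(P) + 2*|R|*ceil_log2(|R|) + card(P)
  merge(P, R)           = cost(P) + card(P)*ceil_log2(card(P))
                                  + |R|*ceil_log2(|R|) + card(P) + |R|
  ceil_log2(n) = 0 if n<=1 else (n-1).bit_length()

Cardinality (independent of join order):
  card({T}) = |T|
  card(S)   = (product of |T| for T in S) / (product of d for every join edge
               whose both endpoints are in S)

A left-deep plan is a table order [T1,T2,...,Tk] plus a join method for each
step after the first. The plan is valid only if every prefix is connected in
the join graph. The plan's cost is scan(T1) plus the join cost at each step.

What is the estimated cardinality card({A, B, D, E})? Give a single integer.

Tables in S: A(40), B(250), D(400), E(200)
Edges inside S: B-A(d=250), B-D(d=200), B-E(d=125)
numerator = 40 * 250 * 400 * 200 = 800000000
denominator = 250 * 200 * 125 = 6250000
card(S) = 800000000 / 6250000 = 128

128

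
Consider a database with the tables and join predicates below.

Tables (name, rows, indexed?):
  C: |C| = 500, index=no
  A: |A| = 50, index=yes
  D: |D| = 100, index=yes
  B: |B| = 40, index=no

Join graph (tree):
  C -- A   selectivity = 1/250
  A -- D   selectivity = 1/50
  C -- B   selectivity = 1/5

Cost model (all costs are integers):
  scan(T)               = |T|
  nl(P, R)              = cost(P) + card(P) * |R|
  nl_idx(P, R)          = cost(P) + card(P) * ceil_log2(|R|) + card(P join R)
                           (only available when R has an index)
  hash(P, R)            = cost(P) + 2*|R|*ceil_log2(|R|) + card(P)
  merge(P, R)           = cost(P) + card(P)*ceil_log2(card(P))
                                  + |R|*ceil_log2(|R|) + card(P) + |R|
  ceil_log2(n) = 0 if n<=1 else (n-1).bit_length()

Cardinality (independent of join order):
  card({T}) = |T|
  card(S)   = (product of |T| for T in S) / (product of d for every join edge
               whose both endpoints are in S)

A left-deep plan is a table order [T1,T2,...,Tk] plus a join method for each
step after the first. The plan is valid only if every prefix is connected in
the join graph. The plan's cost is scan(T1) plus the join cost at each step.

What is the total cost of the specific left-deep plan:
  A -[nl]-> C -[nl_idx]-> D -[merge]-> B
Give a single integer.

28030

step 1: scan A: cost=50, card=50
step 2: join C via nl
    card(P join C) = 50*500/(250) = 100
    cost = 50 + 50*500 = 25050
step 3: join D via nl_idx
    card(P join D) = 100*100/(50) = 200
    cost = 25050 + 100*7 + 200 = 25950
step 4: join B via merge
    card(P join B) = 200*40/(5) = 1600
    cost = 25950 + 200*8 + 40*6 + 200 + 40 = 28030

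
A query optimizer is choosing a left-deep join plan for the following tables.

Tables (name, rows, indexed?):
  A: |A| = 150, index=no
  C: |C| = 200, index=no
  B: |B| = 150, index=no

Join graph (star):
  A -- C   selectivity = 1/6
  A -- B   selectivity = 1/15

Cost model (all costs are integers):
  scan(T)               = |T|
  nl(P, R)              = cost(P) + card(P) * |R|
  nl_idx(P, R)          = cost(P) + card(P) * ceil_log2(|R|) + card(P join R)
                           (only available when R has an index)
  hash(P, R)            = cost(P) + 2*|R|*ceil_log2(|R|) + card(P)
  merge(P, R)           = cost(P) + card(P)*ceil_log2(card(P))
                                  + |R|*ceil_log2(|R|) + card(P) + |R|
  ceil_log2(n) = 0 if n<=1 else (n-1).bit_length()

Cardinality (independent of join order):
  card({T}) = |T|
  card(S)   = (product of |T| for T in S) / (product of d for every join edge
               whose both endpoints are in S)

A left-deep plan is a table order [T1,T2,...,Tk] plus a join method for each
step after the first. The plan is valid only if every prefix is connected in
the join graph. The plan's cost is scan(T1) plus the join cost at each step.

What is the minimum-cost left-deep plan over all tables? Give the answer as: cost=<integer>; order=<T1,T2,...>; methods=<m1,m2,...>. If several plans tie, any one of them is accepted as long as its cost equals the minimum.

cost=7400; order=A,B,C; methods=hash,hash

Selinger DP (subsets sized 1..n):
  {A}: scan cost=150, card=150
  {C}: scan cost=200, card=200
  {B}: scan cost=150, card=150
  {AC}: card=5000; try (A,hash)→2800, (C,merge)→3300, (A,merge)→3350, (C,hash)→3500, (C,nl)→30150, (A,nl)→30200; best=2800 via (A,hash)
  {AB}: card=1500; try (B,hash)→2700, (A,hash)→2700, (B,merge)→2850, (A,merge)→2850, (B,nl)→22650, (A,nl)→22650; best=2700 via (B,hash)
  {ABC}: card=50000; try (C,hash)→7400, (B,hash)→10200, (C,merge)→22500, (B,merge)→74150, (C,nl)→302700, (B,nl)→752800; best=7400 via (C,hash)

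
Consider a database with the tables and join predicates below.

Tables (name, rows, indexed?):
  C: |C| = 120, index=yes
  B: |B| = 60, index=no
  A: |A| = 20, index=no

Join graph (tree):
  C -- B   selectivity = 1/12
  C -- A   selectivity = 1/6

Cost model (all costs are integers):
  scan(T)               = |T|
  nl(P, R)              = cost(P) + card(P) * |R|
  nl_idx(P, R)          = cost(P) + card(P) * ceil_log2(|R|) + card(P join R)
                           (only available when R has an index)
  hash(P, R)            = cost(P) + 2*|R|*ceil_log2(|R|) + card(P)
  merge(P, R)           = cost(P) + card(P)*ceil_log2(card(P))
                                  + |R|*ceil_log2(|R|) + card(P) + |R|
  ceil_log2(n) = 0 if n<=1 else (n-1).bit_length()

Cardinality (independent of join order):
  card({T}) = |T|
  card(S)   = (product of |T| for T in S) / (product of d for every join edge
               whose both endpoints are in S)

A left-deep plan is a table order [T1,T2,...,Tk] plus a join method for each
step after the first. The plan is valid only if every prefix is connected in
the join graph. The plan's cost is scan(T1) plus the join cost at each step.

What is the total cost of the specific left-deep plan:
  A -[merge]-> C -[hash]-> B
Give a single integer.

step 1: scan A: cost=20, card=20
step 2: join C via merge
    card(P join C) = 20*120/(6) = 400
    cost = 20 + 20*5 + 120*7 + 20 + 120 = 1100
step 3: join B via hash
    card(P join B) = 400*60/(12) = 2000
    cost = 1100 + 2*60*6 + 400 = 2220

2220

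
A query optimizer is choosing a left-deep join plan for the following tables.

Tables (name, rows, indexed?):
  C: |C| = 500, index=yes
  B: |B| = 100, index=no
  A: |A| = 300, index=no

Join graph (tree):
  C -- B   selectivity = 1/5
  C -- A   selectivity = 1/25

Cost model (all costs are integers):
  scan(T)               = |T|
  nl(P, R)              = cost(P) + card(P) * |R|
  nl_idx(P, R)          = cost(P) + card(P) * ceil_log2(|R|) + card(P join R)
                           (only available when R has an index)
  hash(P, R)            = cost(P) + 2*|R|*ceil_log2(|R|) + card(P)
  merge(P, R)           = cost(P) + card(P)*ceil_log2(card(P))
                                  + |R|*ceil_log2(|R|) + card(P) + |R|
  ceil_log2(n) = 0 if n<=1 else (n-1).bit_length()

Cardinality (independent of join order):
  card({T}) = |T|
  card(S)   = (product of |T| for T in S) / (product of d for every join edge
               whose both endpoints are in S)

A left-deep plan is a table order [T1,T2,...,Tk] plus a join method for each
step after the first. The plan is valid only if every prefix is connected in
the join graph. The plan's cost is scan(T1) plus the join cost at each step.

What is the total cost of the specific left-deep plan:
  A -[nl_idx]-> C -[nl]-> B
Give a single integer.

609000

step 1: scan A: cost=300, card=300
step 2: join C via nl_idx
    card(P join C) = 300*500/(25) = 6000
    cost = 300 + 300*9 + 6000 = 9000
step 3: join B via nl
    card(P join B) = 6000*100/(5) = 120000
    cost = 9000 + 6000*100 = 609000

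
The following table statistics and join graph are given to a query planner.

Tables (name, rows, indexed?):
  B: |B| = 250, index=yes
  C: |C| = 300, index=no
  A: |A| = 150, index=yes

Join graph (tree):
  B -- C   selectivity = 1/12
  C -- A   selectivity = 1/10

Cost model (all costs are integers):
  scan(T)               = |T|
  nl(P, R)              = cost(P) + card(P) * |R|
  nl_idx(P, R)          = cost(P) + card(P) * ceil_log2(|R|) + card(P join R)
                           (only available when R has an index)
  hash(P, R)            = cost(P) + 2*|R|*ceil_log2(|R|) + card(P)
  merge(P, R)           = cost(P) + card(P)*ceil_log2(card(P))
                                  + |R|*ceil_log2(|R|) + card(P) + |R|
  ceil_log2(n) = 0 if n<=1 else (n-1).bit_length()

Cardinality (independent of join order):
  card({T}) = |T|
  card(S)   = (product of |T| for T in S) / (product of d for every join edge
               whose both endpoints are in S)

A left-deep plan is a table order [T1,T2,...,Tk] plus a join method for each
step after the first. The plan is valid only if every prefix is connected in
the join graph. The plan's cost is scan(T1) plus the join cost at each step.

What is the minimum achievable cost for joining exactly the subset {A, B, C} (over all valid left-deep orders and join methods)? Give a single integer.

11500

Selinger DP over subsets of {A,B,C}:
  {B}: scan cost=250, card=250
  {C}: scan cost=300, card=300
  {A}: scan cost=150, card=150
  {BC}: card=6250; try (B,hash)→4600, (C,merge)→5500, (B,merge)→5550, (C,hash)→5900, (B,nl_idx)→8950, (C,nl)→75250 …(+1); best=4600 via (B,hash)
  {AC}: card=4500; try (A,hash)→3000, (C,merge)→4500, (A,merge)→4650, (C,hash)→5700, (A,nl_idx)→7200, (C,nl)→45150 …(+1); best=3000 via (A,hash)
  {ABC}: card=93750; try (B,hash)→11500, (A,hash)→13250, (B,merge)→68250, (A,merge)→93450, (B,nl_idx)→132750, (A,nl_idx)→148350 …(+2); best=11500 via (B,hash)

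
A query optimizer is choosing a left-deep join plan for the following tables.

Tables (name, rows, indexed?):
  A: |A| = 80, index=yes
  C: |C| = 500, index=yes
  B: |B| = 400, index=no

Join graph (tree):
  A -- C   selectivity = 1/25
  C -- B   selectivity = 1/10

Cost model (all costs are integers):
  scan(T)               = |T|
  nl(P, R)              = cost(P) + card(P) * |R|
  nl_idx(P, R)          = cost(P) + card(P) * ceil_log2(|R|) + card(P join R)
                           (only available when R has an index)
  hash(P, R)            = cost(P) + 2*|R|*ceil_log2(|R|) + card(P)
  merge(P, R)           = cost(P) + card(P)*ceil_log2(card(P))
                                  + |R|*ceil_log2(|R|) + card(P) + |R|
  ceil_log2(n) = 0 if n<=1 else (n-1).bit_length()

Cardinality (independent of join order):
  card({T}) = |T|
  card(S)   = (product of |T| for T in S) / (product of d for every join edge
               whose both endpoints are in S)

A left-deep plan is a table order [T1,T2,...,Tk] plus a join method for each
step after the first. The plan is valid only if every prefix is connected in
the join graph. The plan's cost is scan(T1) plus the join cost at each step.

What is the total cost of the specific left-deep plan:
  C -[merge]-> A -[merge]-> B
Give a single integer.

step 1: scan C: cost=500, card=500
step 2: join A via merge
    card(P join A) = 500*80/(25) = 1600
    cost = 500 + 500*9 + 80*7 + 500 + 80 = 6140
step 3: join B via merge
    card(P join B) = 1600*400/(10) = 64000
    cost = 6140 + 1600*11 + 400*9 + 1600 + 400 = 29340

29340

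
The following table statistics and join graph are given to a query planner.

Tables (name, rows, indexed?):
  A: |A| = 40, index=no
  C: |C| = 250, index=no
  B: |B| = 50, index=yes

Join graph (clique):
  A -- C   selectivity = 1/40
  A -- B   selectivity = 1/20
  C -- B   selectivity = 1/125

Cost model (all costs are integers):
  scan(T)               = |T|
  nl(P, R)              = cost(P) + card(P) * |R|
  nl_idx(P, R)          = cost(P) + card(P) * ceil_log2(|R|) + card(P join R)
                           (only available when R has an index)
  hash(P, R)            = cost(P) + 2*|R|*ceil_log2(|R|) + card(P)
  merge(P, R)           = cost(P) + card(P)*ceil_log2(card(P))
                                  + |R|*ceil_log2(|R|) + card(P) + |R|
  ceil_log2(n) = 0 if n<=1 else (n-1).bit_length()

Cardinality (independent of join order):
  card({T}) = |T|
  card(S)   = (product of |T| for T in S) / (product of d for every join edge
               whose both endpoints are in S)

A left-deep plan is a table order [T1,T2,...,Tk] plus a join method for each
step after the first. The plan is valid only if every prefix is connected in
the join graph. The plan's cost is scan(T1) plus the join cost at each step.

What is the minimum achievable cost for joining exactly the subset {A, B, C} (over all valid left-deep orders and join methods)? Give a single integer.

1680

Selinger DP over subsets of {A,B,C}:
  {A}: scan cost=40, card=40
  {C}: scan cost=250, card=250
  {B}: scan cost=50, card=50
  {AC}: card=250; try (A,hash)→980, (C,merge)→2570, (A,merge)→2780, (C,hash)→4080, (C,nl)→10040, (A,nl)→10250; best=980 via (A,hash)
  {AB}: card=100; try (B,nl_idx)→380, (A,hash)→580, (B,merge)→670, (B,hash)→680, (A,merge)→680, (B,nl)→2040 …(+1); best=380 via (B,nl_idx)
  {BC}: card=100; try (B,hash)→1100, (B,nl_idx)→1850, (C,merge)→2650, (B,merge)→2850, (C,hash)→4100, (C,nl)→12550 …(+1); best=1100 via (B,hash)
  {ABC}: card=5; try (A,hash)→1680, (B,hash)→1830, (A,merge)→2180, (B,nl_idx)→2485, (C,merge)→3430, (B,merge)→3580 …(+4); best=1680 via (A,hash)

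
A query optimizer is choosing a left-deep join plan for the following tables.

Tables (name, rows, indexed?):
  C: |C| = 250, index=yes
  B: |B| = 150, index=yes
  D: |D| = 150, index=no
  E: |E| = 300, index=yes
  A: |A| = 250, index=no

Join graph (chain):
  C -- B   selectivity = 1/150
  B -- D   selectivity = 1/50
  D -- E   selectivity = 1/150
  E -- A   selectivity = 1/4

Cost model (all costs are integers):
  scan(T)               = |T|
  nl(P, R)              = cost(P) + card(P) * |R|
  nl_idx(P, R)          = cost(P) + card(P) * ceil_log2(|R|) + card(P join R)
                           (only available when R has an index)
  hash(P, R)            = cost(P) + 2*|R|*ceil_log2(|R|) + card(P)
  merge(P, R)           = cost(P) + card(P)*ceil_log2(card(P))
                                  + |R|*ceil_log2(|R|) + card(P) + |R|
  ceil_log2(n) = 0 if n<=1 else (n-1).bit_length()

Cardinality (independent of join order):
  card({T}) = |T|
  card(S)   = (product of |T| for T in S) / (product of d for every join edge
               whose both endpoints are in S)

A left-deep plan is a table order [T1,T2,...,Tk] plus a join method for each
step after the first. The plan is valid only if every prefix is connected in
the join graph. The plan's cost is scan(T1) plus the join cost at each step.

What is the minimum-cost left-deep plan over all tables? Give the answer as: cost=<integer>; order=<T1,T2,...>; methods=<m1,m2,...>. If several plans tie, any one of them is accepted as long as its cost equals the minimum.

cost=14900; order=D,E,B,C,A; methods=nl_idx,hash,hash,hash

Selinger DP (subsets sized 1..n):
  {C}: scan cost=250, card=250
  {B}: scan cost=150, card=150
  {D}: scan cost=150, card=150
  {E}: scan cost=300, card=300
  {A}: scan cost=250, card=250
  {BC}: card=250; try (C,nl_idx)→1600, (B,nl_idx)→2500, (B,hash)→2900, (C,merge)→3750, (B,merge)→3850, (C,hash)→4300 …(+2); best=1600 via (C,nl_idx)
  {BD}: card=450; try (B,nl_idx)→1800, (D,hash)→2700, (B,hash)→2700, (D,merge)→2850, (B,merge)→2850, (D,nl)→22650 …(+1); best=1800 via (B,nl_idx)
  {DE}: card=300; try (E,nl_idx)→1800, (D,hash)→3000, (E,merge)→4500, (D,merge)→4650, (E,hash)→5700, (E,nl)→45150 …(+1); best=1800 via (E,nl_idx)
  {AE}: card=18750; try (A,hash)→4600, (E,merge)→5500, (A,merge)→5550, (E,hash)→5900, (E,nl_idx)→21250, (E,nl)→75250 …(+1); best=4600 via (A,hash)
  {BCD}: card=750; try (D,hash)→4250, (D,merge)→5200, (C,nl_idx)→6150, (C,hash)→6250, (C,merge)→8550, (D,nl)→39100 …(+1); best=4250 via (D,hash)
  {BDE}: card=900; try (B,hash)→4500, (B,nl_idx)→5100, (B,merge)→6150, (E,nl_idx)→6750, (E,hash)→7650, (E,merge)→9300 …(+2); best=4500 via (B,hash)
  {ADE}: card=18750; try (A,hash)→6100, (A,merge)→7050, (D,hash)→25750, (A,nl)→76800, (D,merge)→305950, (D,nl)→2817100; best=6100 via (A,hash)
  {BCDE}: card=1500; try (C,hash)→9400, (E,hash)→10400, (E,nl_idx)→12500, (C,nl_idx)→13200, (E,merge)→15500, (C,merge)→16650 …(+2); best=9400 via (C,hash)
  {ABDE}: card=56250; try (A,hash)→9400, (A,merge)→16650, (B,hash)→27250, (B,nl_idx)→212350, (A,nl)→229500, (B,merge)→307450 …(+1); best=9400 via (A,hash)
  {ABCDE}: card=93750; try (A,hash)→14900, (A,merge)→29650, (C,hash)→69650, (A,nl)→384400, (C,nl_idx)→553150, (C,merge)→967900 …(+1); best=14900 via (A,hash)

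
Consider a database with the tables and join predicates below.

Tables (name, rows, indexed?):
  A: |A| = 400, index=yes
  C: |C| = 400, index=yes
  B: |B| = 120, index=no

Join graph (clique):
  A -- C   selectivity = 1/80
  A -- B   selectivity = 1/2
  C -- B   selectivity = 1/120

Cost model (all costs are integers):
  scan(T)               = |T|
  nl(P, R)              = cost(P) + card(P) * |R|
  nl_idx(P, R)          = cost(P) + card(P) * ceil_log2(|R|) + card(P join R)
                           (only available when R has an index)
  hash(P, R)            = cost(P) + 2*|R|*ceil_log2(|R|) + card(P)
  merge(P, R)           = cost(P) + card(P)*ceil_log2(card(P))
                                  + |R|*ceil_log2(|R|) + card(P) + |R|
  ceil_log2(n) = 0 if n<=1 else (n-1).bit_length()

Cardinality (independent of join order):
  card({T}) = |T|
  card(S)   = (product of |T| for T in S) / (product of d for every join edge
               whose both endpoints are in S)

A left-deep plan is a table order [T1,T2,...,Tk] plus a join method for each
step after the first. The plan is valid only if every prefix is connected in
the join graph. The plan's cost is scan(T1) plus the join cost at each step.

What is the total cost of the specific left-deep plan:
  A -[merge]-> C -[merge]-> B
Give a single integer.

33360

step 1: scan A: cost=400, card=400
step 2: join C via merge
    card(P join C) = 400*400/(80) = 2000
    cost = 400 + 400*9 + 400*9 + 400 + 400 = 8400
step 3: join B via merge
    card(P join B) = 2000*120/(2*120) = 1000
    cost = 8400 + 2000*11 + 120*7 + 2000 + 120 = 33360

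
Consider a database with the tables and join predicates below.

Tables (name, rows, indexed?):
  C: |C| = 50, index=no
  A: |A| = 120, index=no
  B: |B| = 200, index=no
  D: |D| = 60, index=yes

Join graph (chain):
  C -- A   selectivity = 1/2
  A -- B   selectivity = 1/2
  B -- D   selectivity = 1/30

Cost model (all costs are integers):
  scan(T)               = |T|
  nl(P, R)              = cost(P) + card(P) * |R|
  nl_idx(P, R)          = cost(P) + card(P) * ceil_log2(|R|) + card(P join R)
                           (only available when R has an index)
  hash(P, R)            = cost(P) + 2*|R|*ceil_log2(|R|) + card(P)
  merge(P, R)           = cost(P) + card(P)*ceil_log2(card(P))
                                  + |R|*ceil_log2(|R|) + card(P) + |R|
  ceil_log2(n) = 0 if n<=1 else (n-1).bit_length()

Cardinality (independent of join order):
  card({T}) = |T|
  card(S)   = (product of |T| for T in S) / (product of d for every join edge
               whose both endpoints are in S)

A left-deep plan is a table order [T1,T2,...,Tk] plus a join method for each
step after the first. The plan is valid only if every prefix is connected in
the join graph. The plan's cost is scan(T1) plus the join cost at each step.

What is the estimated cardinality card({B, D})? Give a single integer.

Tables in S: B(200), D(60)
Edges inside S: B-D(d=30)
numerator = 200 * 60 = 12000
denominator = 30 = 30
card(S) = 12000 / 30 = 400

400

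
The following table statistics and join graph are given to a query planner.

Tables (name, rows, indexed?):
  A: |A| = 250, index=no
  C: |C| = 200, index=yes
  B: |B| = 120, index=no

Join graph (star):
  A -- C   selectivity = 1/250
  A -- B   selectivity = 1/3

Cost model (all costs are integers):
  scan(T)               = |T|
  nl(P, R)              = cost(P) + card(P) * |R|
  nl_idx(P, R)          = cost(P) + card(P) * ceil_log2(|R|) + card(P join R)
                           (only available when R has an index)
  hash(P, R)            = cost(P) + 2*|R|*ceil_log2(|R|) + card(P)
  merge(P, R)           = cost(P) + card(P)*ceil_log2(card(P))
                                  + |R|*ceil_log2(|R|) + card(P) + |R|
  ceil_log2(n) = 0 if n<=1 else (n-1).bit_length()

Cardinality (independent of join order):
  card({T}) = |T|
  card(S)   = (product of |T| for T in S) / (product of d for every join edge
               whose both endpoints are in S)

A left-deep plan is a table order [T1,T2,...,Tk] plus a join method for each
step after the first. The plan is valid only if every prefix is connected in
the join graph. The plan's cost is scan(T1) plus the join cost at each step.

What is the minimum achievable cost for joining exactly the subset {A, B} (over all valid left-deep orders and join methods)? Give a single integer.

2180

Selinger DP over subsets of {A,B}:
  {A}: scan cost=250, card=250
  {B}: scan cost=120, card=120
  {AB}: card=10000; try (B,hash)→2180, (A,merge)→3330, (B,merge)→3460, (A,hash)→4240, (A,nl)→30120, (B,nl)→30250; best=2180 via (B,hash)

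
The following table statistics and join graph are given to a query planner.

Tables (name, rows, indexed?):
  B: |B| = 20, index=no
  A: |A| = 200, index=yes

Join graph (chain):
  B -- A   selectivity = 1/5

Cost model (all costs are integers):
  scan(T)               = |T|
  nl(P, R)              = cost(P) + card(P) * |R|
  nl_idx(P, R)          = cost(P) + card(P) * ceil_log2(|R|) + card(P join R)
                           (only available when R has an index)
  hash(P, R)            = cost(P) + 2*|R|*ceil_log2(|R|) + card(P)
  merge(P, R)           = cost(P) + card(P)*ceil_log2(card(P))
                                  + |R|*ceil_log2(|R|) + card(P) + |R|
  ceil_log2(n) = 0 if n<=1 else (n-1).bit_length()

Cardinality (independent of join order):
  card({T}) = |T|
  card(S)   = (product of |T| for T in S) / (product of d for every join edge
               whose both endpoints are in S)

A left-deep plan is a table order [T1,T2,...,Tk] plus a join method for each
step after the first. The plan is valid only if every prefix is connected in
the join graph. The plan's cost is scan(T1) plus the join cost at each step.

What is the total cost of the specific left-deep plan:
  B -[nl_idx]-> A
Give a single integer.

980

step 1: scan B: cost=20, card=20
step 2: join A via nl_idx
    card(P join A) = 20*200/(5) = 800
    cost = 20 + 20*8 + 800 = 980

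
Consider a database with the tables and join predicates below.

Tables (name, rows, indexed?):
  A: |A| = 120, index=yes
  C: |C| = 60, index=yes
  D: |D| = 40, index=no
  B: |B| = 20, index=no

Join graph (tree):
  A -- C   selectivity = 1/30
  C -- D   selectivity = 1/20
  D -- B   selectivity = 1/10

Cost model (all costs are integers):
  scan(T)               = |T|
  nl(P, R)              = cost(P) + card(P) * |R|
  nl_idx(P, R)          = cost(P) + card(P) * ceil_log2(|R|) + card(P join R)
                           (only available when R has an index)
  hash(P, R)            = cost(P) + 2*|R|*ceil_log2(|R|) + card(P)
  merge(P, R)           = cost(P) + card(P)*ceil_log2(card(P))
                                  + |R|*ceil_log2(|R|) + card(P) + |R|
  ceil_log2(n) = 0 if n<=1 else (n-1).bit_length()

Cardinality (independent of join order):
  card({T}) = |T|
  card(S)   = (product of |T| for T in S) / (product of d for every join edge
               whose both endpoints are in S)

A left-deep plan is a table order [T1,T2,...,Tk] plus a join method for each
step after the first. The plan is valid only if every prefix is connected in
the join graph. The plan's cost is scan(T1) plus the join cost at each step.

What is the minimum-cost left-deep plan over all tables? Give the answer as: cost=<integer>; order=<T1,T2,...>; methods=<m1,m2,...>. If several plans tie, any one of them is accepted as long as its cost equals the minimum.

Selinger DP (subsets sized 1..n):
  {A}: scan cost=120, card=120
  {C}: scan cost=60, card=60
  {D}: scan cost=40, card=40
  {B}: scan cost=20, card=20
  {AC}: card=240; try (A,nl_idx)→720, (C,hash)→960, (C,nl_idx)→1080, (A,merge)→1440, (C,merge)→1500, (A,hash)→1800 …(+2); best=720 via (A,nl_idx)
  {CD}: card=120; try (C,nl_idx)→400, (D,hash)→600, (C,merge)→740, (D,merge)→760, (C,hash)→800, (C,nl)→2440 …(+1); best=400 via (C,nl_idx)
  {BD}: card=80; try (B,hash)→280, (D,merge)→420, (B,merge)→440, (D,hash)→520, (D,nl)→820, (B,nl)→840; best=280 via (B,hash)
  {ACD}: card=480; try (D,hash)→1440, (A,nl_idx)→1720, (A,hash)→2200, (A,merge)→2320, (D,merge)→3160, (D,nl)→10320 …(+1); best=1440 via (D,hash)
  {BCD}: card=240; try (B,hash)→720, (C,nl_idx)→1000, (C,hash)→1080, (C,merge)→1340, (B,merge)→1480, (B,nl)→2800 …(+1); best=720 via (B,hash)
  {ABCD}: card=960; try (B,hash)→2120, (A,hash)→2640, (A,nl_idx)→3360, (A,merge)→3840, (B,merge)→6360, (B,nl)→11040 …(+1); best=2120 via (B,hash)

cost=2120; order=C,A,D,B; methods=nl_idx,hash,hash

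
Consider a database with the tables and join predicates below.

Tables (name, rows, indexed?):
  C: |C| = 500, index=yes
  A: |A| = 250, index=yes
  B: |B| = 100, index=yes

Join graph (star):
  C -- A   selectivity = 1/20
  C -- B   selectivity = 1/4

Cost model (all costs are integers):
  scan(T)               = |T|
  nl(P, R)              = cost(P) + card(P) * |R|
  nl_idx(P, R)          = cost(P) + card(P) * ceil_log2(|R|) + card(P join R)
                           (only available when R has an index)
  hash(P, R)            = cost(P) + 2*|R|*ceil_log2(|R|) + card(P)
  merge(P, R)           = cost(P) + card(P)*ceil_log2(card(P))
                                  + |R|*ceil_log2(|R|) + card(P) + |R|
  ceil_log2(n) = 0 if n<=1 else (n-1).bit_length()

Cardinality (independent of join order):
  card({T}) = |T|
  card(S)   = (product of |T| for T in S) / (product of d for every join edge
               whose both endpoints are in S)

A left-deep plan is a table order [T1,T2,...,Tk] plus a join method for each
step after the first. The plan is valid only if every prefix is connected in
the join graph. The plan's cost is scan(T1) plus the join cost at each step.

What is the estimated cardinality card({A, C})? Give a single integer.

Tables in S: A(250), C(500)
Edges inside S: C-A(d=20)
numerator = 250 * 500 = 125000
denominator = 20 = 20
card(S) = 125000 / 20 = 6250

6250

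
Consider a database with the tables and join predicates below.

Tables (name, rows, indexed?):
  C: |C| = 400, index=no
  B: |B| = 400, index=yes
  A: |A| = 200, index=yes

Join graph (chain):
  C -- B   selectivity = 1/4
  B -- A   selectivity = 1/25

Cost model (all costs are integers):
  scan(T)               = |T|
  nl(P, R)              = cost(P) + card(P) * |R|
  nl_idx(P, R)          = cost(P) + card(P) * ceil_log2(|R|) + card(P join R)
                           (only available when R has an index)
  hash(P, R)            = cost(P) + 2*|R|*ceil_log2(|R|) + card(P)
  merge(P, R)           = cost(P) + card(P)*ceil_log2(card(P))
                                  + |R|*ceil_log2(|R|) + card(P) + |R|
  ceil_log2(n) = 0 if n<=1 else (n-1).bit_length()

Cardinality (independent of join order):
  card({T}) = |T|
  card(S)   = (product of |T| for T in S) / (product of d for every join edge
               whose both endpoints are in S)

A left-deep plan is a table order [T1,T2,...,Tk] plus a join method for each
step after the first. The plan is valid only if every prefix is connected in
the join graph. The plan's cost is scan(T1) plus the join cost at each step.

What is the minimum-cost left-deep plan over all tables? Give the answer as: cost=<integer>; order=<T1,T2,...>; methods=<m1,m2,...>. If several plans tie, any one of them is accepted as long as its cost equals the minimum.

Selinger DP (subsets sized 1..n):
  {C}: scan cost=400, card=400
  {B}: scan cost=400, card=400
  {A}: scan cost=200, card=200
  {BC}: card=40000; try (C,hash)→8000, (B,hash)→8000, (C,merge)→8400, (B,merge)→8400, (B,nl_idx)→44000, (C,nl)→160400 …(+1); best=8000 via (C,hash)
  {AB}: card=3200; try (A,hash)→4000, (B,nl_idx)→5200, (B,merge)→6000, (A,merge)→6200, (A,nl_idx)→6800, (B,hash)→7600 …(+2); best=4000 via (A,hash)
  {ABC}: card=320000; try (C,hash)→14400, (C,merge)→49600, (A,hash)→51200, (A,nl_idx)→648000, (A,merge)→689800, (C,nl)→1284000 …(+1); best=14400 via (C,hash)

cost=14400; order=B,A,C; methods=hash,hash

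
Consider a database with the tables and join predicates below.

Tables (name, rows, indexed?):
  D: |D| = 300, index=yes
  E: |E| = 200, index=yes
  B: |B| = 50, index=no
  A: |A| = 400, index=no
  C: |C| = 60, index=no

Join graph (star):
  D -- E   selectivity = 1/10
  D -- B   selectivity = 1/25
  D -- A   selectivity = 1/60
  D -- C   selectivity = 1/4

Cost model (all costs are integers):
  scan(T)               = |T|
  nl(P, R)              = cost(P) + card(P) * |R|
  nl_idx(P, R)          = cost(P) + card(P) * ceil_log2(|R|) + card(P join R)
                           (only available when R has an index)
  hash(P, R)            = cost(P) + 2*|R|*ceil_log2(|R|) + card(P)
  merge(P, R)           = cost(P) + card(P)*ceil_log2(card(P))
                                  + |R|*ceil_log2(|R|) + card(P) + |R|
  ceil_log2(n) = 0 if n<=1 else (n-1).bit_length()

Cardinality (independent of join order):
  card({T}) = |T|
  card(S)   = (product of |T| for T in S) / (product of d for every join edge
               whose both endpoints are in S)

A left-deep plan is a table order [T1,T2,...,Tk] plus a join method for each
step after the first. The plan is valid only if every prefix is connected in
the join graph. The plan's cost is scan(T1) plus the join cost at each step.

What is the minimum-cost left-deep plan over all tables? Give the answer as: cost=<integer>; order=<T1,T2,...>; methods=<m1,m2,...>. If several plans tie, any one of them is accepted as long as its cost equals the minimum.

Selinger DP (subsets sized 1..n):
  {D}: scan cost=300, card=300
  {E}: scan cost=200, card=200
  {B}: scan cost=50, card=50
  {A}: scan cost=400, card=400
  {C}: scan cost=60, card=60
  {DE}: card=6000; try (E,hash)→3800, (D,merge)→5000, (E,merge)→5100, (D,hash)→5800, (D,nl_idx)→8000, (E,nl_idx)→8700 …(+2); best=3800 via (E,hash)
  {BD}: card=600; try (D,nl_idx)→1100, (B,hash)→1200, (D,merge)→3400, (B,merge)→3650, (D,hash)→5500, (D,nl)→15050 …(+1); best=1100 via (D,nl_idx)
  {AD}: card=2000; try (D,nl_idx)→6000, (D,hash)→6200, (A,merge)→7300, (D,merge)→7400, (A,hash)→7800, (A,nl)→120300 …(+1); best=6000 via (D,nl_idx)
  {CD}: card=4500; try (C,hash)→1320, (D,merge)→3480, (C,merge)→3720, (D,nl_idx)→5100, (D,hash)→5520, (D,nl)→18060 …(+1); best=1320 via (C,hash)
  {BDE}: card=12000; try (E,hash)→4900, (E,merge)→9500, (B,hash)→10400, (E,nl_idx)→17900, (B,merge)→88150, (E,nl)→121100 …(+1); best=4900 via (E,hash)
  {ADE}: card=40000; try (E,hash)→11200, (A,hash)→17000, (E,merge)→31800, (E,nl_idx)→62000, (A,merge)→91800, (E,nl)→406000 …(+1); best=11200 via (E,hash)
  {CDE}: card=90000; try (E,hash)→9020, (C,hash)→10520, (E,merge)→66120, (C,merge)→88220, (E,nl_idx)→127320, (C,nl)→363800 …(+1); best=9020 via (E,hash)
  {ABD}: card=4000; try (B,hash)→8600, (A,hash)→8900, (A,merge)→11700, (B,merge)→30350, (B,nl)→106000, (A,nl)→241100; best=8600 via (B,hash)
  {BCD}: card=9000; try (C,hash)→2420, (B,hash)→6420, (C,merge)→8120, (C,nl)→37100, (B,merge)→64670, (B,nl)→226320; best=2420 via (C,hash)
  {ACD}: card=30000; try (C,hash)→8720, (A,hash)→13020, (C,merge)→30420, (A,merge)→68320, (C,nl)→126000, (A,nl)→1801320; best=8720 via (C,hash)
  {ABDE}: card=80000; try (E,hash)→15800, (A,hash)→24100, (B,hash)→51800, (E,merge)→62400, (E,nl_idx)→120600, (A,merge)→188900 …(+4); best=15800 via (E,hash)
  {BCDE}: card=180000; try (E,hash)→14620, (C,hash)→17620, (B,hash)→99620, (E,merge)→139220, (C,merge)→185320, (E,nl_idx)→254420 …(+4); best=14620 via (E,hash)
  {ACDE}: card=600000; try (E,hash)→41920, (C,hash)→51920, (A,hash)→106220, (E,merge)→490520, (C,merge)→691620, (E,nl_idx)→848720 …(+4); best=41920 via (E,hash)
  {ABCD}: card=60000; try (C,hash)→13320, (A,hash)→18620, (B,hash)→39320, (C,merge)→61020, (A,merge)→141420, (C,nl)→248600 …(+3); best=13320 via (C,hash)
  {ABCDE}: card=1200000; try (E,hash)→76520, (C,hash)→96520, (A,hash)→201820, (B,hash)→642520, (E,merge)→1035120, (C,merge)→1456220 …(+7); best=76520 via (E,hash)

cost=76520; order=A,D,B,C,E; methods=nl_idx,hash,hash,hash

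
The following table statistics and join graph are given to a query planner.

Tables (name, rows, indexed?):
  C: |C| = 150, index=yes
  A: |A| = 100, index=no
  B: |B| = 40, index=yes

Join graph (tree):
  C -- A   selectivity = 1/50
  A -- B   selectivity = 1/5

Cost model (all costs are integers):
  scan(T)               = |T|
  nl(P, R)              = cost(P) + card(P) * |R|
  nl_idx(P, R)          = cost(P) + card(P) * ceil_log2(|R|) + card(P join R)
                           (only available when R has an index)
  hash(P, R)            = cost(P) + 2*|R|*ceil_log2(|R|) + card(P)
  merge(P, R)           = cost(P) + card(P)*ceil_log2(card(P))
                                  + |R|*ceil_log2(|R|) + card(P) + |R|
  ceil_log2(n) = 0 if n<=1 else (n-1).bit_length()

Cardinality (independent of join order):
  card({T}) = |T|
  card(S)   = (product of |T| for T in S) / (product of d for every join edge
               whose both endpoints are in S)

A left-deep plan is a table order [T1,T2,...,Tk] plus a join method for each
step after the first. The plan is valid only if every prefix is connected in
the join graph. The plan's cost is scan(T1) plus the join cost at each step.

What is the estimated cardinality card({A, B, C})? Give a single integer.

2400

Tables in S: A(100), B(40), C(150)
Edges inside S: C-A(d=50), A-B(d=5)
numerator = 100 * 40 * 150 = 600000
denominator = 50 * 5 = 250
card(S) = 600000 / 250 = 2400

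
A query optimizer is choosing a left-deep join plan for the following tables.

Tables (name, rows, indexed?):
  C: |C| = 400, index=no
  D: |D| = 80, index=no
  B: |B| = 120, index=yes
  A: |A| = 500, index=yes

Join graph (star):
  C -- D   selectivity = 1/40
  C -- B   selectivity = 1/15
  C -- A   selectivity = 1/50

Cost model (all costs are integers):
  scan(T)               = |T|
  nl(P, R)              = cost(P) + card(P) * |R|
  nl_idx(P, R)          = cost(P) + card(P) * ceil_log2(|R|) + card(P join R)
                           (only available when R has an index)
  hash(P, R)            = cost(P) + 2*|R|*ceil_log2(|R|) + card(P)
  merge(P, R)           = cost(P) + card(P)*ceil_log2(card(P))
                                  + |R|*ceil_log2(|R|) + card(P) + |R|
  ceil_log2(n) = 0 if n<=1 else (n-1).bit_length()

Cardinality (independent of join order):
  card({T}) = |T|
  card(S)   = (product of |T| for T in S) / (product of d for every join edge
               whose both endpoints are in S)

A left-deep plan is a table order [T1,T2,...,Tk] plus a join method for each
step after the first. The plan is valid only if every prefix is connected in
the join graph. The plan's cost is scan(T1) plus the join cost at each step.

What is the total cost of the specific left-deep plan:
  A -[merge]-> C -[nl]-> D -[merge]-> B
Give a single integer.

442460

step 1: scan A: cost=500, card=500
step 2: join C via merge
    card(P join C) = 500*400/(50) = 4000
    cost = 500 + 500*9 + 400*9 + 500 + 400 = 9500
step 3: join D via nl
    card(P join D) = 4000*80/(40) = 8000
    cost = 9500 + 4000*80 = 329500
step 4: join B via merge
    card(P join B) = 8000*120/(15) = 64000
    cost = 329500 + 8000*13 + 120*7 + 8000 + 120 = 442460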